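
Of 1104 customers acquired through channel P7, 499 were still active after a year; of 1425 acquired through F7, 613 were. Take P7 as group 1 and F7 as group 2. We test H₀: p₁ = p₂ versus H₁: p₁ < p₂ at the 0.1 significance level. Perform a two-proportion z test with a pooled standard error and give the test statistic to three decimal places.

z = 1.096

p̂₁ = 499/1104 = 0.45199, p̂₂ = 613/1425 = 0.43018.
Pooled p̂ = (499+613)/(1104+1425) = 1112/2529 = 0.43970.
SE = √(0.246364 × 0.00160755) = 0.01990.
z = (0.45199 − 0.43018)/0.01990 = 0.02181/0.01990 = 1.096.
p-value = P(Z < 1.096) ≈ 0.8635; since p > α = 0.1, fail to reject H₀.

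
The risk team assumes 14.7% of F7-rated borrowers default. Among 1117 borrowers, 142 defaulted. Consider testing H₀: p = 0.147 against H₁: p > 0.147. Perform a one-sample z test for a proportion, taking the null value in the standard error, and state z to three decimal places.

z = -1.876

p̂ = 142/1117 = 0.127126.
SE = √(p₀(1−p₀)/n) = √(0.12539/1117) = 0.010595.
z = (0.127126 − 0.147)/0.010595 = -0.019874/0.010595 = -1.876.
p-value = P(Z > -1.876) ≈ 0.9697.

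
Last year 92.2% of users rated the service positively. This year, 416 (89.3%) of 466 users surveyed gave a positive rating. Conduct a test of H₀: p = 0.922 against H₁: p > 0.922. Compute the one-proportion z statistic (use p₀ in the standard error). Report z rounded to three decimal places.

z = -2.358

p̂ = 416/466 ≈ 0.892704.
Standard error under H₀: √(0.922×0.078/466) = 0.012423.
z = (0.892704 − 0.922)/0.012423 = -0.029296/0.012423 = -2.358.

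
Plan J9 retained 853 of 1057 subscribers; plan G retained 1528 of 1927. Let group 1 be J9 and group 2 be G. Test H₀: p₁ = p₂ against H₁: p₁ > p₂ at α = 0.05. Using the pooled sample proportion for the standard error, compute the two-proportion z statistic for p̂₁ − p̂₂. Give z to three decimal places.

p̂₁ = 853/1057 = 0.80700, p̂₂ = 1528/1927 = 0.79294.
Pooled p̂ = (853+1528)/(1057+1927) = 2381/2984 = 0.79792.
SE = √(p̂(1−p̂)(1/n₁+1/n₂)) = √(0.79792·0.20208·0.00146502) = √(0.000236222) = 0.01537.
z = (0.80700 − 0.79294)/0.01537 = 0.01406/0.01537 = 0.915.
p-value = P(Z > 0.915) ≈ 0.1802; since p > α = 0.05, fail to reject H₀.

z = 0.915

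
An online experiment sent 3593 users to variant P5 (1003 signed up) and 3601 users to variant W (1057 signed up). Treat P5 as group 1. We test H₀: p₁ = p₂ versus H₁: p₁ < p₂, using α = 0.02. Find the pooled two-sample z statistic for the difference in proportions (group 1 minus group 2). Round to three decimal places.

z = -1.349

p̂₁ = 1003/3593 = 0.27915, p̂₂ = 1057/3601 = 0.29353.
Pooled p̂ = (1003+1057)/(3593+3601) = 2060/7194 = 0.28635.
SE = √(p̂(1−p̂)(1/n₁+1/n₂)) = √(0.28635·0.71365·0.00055602) = √(0.000113625) = 0.01066.
z = (0.27915 − 0.29353)/0.01066 = -0.01438/0.01066 = -1.349.
p-value = P(Z < -1.349) ≈ 0.0887, so at α = 0.02 we fail to reject H₀.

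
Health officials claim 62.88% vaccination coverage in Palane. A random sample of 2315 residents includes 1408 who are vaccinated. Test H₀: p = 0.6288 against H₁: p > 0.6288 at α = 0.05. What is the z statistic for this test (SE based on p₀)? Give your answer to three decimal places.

z = -2.051

p̂ = 1408/2315 ≈ 0.60821.
SE = √(p₀(1−p₀)/n) = √(0.23341/2315) = 0.01004.
z = (0.60821 − 0.6288)/0.01004 = -0.02059/0.01004 = -2.051.
p-value = P(Z > -2.051) ≈ 0.9799; since p > α = 0.05, fail to reject H₀.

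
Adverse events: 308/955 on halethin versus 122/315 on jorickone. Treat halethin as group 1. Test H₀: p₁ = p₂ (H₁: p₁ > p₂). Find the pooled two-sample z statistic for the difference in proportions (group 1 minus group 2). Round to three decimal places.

p̂₁ = 308/955 = 0.32251, p̂₂ = 122/315 = 0.38730.
Pooled p̂ = (308+122)/(955+315) = 430/1270 = 0.33858.
SE = √(p̂(1−p̂)(1/n₁+1/n₂)) = √(0.33858·0.66142·0.00422172) = √(0.000945432) = 0.03075.
z = (0.32251 − 0.38730)/0.03075 = -0.06479/0.03075 = -2.107.
p-value = P(Z > -2.107) ≈ 0.9824.

z = -2.107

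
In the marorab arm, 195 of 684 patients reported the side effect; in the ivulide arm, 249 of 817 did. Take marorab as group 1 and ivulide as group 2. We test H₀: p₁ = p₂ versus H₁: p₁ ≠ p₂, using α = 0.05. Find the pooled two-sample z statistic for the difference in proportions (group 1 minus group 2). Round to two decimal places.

p̂₁ = 195/684 ≈ 0.2851, p̂₂ = 249/817 ≈ 0.3048.
Pooled p̂ = (195+249)/(684+817) = 444/1501 = 0.2958.
SE = √(0.208304 × 0.00268598) = 0.0237.
z = (0.2851 − 0.3048)/0.0237 = -0.0197/0.0237 = -0.83.
p-value = 2·P(Z > 0.832) ≈ 0.4053. With α = 0.05, fail to reject H₀.

z = -0.83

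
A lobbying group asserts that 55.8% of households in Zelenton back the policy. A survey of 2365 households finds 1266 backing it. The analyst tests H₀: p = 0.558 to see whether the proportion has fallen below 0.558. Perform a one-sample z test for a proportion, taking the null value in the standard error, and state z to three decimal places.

z = -2.222

p̂ = 1266/2365 = 0.53531.
SE = √(p₀(1−p₀)/n) = √(0.24664/2365) = 0.01021.
z = (0.53531 − 0.558)/0.01021 = -0.02269/0.01021 = -2.222.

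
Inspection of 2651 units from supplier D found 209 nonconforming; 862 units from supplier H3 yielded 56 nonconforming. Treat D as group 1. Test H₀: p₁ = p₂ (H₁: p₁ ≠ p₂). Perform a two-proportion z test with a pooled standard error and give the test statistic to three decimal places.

p̂₁ = 209/2651 ≈ 0.07884, p̂₂ = 56/862 ≈ 0.06497.
Pooled p̂ = (209+56)/(2651+862) = 265/3513 = 0.07543.
SE = √(0.0697438 × 0.00153731) = 0.01035.
z = (0.07884 − 0.06497)/0.01035 = 0.01387/0.01035 = 1.340.

z = 1.340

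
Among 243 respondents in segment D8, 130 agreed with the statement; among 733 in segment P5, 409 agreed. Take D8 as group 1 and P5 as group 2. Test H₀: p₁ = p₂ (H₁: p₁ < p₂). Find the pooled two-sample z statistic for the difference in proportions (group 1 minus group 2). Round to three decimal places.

p̂₁ = 130/243 = 0.53498, p̂₂ = 409/733 = 0.55798.
Pooled p̂ = (130+409)/(243+733) = 539/976 = 0.55225.
SE = √(p̂(1−p̂)(1/n₁+1/n₂)) = √(0.55225·0.44775·0.00547948) = √(0.00135491) = 0.03681.
z = (0.53498 − 0.55798)/0.03681 = -0.02300/0.03681 = -0.625.
p-value = P(Z < -0.625) ≈ 0.2660.

z = -0.625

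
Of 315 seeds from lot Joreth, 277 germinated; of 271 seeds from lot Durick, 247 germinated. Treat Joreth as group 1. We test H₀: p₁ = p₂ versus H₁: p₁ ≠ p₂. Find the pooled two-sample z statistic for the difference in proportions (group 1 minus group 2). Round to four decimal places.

p̂₁ = 277/315 = 0.879365, p̂₂ = 247/271 = 0.911439.
Pooled p̂ = (277+247)/(315+271) = 524/586 = 0.894198.
SE = √(0.094608 × 0.00686464) = 0.025484.
z = (0.879365 − 0.911439)/0.025484 = -0.032074/0.025484 = -1.2586.

z = -1.2586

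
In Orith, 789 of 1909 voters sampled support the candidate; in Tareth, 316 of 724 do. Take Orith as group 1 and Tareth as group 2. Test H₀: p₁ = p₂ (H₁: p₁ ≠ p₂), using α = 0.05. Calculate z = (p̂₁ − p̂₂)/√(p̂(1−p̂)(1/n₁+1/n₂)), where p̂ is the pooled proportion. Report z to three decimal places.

p̂₁ = 789/1909 = 0.41331, p̂₂ = 316/724 = 0.43646.
Pooled p̂ = (789+316)/(1909+724) = 1105/2633 = 0.41967.
SE = √(p̂(1−p̂)(1/n₁+1/n₂)) = √(0.41967·0.58033·0.00190505) = √(0.00046397) = 0.02154.
z = (0.41331 − 0.43646)/0.02154 = -0.02315/0.02154 = -1.075.
Two-sided p-value ≈ 2·Φ(−1.075) = 0.2823, so at α = 0.05 we fail to reject H₀.

z = -1.075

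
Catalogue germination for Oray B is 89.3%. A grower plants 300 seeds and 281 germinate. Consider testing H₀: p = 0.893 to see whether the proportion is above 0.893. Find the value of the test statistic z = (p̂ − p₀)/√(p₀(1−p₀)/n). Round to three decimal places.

p̂ = 281/300 ≈ 0.936667.
Standard error under H₀: √(0.893×0.107/300) = 0.017847.
z = (0.936667 − 0.893)/0.017847 = 0.043667/0.017847 = 2.447.

z = 2.447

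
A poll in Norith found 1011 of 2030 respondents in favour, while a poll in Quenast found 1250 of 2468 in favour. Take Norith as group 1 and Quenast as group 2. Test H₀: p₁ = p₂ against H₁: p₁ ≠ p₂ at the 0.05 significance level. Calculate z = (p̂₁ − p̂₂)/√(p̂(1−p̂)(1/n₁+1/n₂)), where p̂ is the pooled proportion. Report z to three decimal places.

p̂₁ = 1011/2030 = 0.49803, p̂₂ = 1250/2468 = 0.50648.
Pooled p̂ = (1011+1250)/(2030+2468) = 2261/4498 = 0.50267.
SE = √(p̂(1−p̂)(1/n₁+1/n₂)) = √(0.50267·0.49733·0.000897797) = √(0.000224443) = 0.01498.
z = (0.49803 − 0.50648)/0.01498 = -0.00845/0.01498 = -0.564.
Two-sided p-value ≈ 2·Φ(−0.564) = 0.5726; since p > α = 0.05, fail to reject H₀.

z = -0.564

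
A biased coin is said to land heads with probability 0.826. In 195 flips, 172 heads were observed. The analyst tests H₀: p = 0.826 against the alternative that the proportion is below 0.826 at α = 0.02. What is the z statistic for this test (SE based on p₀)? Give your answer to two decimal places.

p̂ = 172/195 = 0.88205.
Under H₀, SE = √(0.826·0.174/195) = √(0.000737046) = 0.02715.
z = (0.88205 − 0.826)/0.02715 = 0.05605/0.02715 = 2.06.
p-value = P(Z < 2.065) ≈ 0.9805, so at α = 0.02 we fail to reject H₀.

z = 2.06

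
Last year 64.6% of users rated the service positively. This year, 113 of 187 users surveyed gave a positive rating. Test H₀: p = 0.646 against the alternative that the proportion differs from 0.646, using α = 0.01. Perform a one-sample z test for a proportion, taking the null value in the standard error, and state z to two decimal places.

p̂ = 113/187 ≈ 0.6043.
Standard error under H₀: √(0.646×0.354/187) = 0.0350.
z = (0.6043 − 0.646)/0.0350 = -0.0417/0.0350 = -1.19.
p-value = 2·P(Z > 1.193) ≈ 0.2328, so at α = 0.01 we fail to reject H₀.

z = -1.19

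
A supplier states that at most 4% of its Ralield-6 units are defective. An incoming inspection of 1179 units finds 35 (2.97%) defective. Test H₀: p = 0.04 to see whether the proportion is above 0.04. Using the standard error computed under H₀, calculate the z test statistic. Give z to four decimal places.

p̂ = 35/1179 ≈ 0.0296862.
Standard error under H₀: √(0.04×0.96/1179) = 0.0057070.
z = (0.0296862 − 0.04)/0.0057070 = -0.0103138/0.0057070 = -1.8072.

z = -1.8072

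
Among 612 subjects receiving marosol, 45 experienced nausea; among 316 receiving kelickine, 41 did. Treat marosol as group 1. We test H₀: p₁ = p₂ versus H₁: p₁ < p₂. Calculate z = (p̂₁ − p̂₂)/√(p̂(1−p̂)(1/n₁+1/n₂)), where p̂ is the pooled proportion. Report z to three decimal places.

z = -2.799

p̂₁ = 45/612 = 0.073529, p̂₂ = 41/316 = 0.129747.
Pooled p̂ = (45+41)/(612+316) = 86/928 = 0.092672.
SE = √(p̂(1−p̂)(1/n₁+1/n₂)) = √(0.092672·0.907328·0.00479854) = √(0.000403482) = 0.020087.
z = (0.073529 − 0.129747)/0.020087 = -0.056218/0.020087 = -2.799.
p-value = P(Z < -2.799) ≈ 0.0026.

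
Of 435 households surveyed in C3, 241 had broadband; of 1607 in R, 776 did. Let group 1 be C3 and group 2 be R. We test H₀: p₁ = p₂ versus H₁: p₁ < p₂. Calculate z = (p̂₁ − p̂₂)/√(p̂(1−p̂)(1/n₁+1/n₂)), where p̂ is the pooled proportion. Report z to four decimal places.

p̂₁ = 241/435 = 0.5540230, p̂₂ = 776/1607 = 0.4828874.
Pooled p̂ = (241+776)/(435+1607) = 1017/2042 = 0.4980411.
SE = √(p̂(1−p̂)(1/n₁+1/n₂)) = √(0.4980411·0.5019589·0.00292113) = √(0.000730271) = 0.0270235.
z = (0.5540230 − 0.4828874)/0.0270235 = 0.0711356/0.0270235 = 2.6324.

z = 2.6324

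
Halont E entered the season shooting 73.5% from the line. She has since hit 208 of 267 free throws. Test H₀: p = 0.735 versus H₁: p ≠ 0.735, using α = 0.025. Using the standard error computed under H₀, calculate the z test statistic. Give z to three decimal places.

p̂ = 208/267 ≈ 0.77903.
Under H₀, SE = √(0.735·0.265/267) = √(0.000729494) = 0.02701.
z = (0.77903 − 0.735)/0.02701 = 0.04403/0.02701 = 1.630.
p-value = 2·P(Z > 1.630) ≈ 0.1031, so at α = 0.025 we fail to reject H₀.

z = 1.630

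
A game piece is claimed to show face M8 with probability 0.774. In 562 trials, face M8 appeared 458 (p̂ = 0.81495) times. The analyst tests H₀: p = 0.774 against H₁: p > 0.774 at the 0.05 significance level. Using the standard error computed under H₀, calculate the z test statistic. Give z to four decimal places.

z = 2.3209

p̂ = 458/562 ≈ 0.8149466.
Standard error under H₀: √(0.774×0.226/562) = 0.0176424.
z = (0.8149466 − 0.774)/0.0176424 = 0.0409466/0.0176424 = 2.3209.
p-value = P(Z > 2.321) ≈ 0.0101. With α = 0.05, reject H₀.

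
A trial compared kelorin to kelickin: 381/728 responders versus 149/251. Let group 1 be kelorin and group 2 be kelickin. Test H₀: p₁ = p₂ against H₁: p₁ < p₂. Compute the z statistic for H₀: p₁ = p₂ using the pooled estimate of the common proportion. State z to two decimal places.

p̂₁ = 381/728 = 0.52335, p̂₂ = 149/251 = 0.59363.
Pooled p̂ = (381+149)/(728+251) = 530/979 = 0.54137.
SE = √(p̂(1−p̂)(1/n₁+1/n₂)) = √(0.54137·0.45863·0.00535769) = √(0.00133025) = 0.03647.
z = (0.52335 − 0.59363)/0.03647 = -0.07028/0.03647 = -1.93.
p-value = P(Z < -1.927) ≈ 0.0270.

z = -1.93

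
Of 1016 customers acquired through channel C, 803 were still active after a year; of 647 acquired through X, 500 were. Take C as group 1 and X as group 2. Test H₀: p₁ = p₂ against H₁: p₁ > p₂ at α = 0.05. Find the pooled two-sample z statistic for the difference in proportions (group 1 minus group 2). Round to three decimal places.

z = 0.848

p̂₁ = 803/1016 ≈ 0.790354, p̂₂ = 500/647 ≈ 0.772798.
Pooled p̂ = (803+500)/(1016+647) = 1303/1663 = 0.783524.
SE = √(p̂(1−p̂)(1/n₁+1/n₂)) = √(0.783524·0.216476·0.00252985) = √(0.000429098) = 0.020715.
z = (0.790354 − 0.772798)/0.020715 = 0.017556/0.020715 = 0.848.
p-value = P(Z > 0.848) ≈ 0.1983. With α = 0.05, fail to reject H₀.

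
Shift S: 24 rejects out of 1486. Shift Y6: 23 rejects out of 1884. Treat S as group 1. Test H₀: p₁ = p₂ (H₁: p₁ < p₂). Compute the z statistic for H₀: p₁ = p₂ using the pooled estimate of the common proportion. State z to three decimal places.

p̂₁ = 24/1486 ≈ 0.016151, p̂₂ = 23/1884 ≈ 0.012208.
Pooled p̂ = (24+23)/(1486+1884) = 47/3370 = 0.013947.
SE = √(0.0137521 × 0.00120373) = 0.004069.
z = (0.016151 − 0.012208)/0.004069 = 0.003943/0.004069 = 0.969.
p-value = P(Z < 0.969) ≈ 0.8337.

z = 0.969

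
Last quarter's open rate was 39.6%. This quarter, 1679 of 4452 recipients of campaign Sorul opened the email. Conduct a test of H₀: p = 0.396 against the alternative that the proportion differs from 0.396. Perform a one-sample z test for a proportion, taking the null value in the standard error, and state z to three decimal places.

z = -2.574

p̂ = 1679/4452 ≈ 0.37713.
Under H₀, SE = √(0.396·0.604/4452) = √(5.37251e-05) = 0.00733.
z = (0.37713 − 0.396)/0.00733 = -0.01887/0.00733 = -2.574.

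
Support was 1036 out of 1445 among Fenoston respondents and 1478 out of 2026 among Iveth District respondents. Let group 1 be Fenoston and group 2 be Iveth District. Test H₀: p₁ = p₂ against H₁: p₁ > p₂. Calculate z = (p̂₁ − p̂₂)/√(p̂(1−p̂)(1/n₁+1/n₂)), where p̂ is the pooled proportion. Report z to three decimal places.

p̂₁ = 1036/1445 ≈ 0.71696, p̂₂ = 1478/2026 ≈ 0.72952.
Pooled p̂ = (1036+1478)/(1445+2026) = 2514/3471 = 0.72429.
SE = √(0.199695 × 0.00118562) = 0.01539.
z = (0.71696 − 0.72952)/0.01539 = -0.01256/0.01539 = -0.816.

z = -0.816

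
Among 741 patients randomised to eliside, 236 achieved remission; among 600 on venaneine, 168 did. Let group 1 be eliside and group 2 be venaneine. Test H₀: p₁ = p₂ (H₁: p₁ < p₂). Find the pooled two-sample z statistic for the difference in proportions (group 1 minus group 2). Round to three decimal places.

z = 1.527

p̂₁ = 236/741 = 0.31849, p̂₂ = 168/600 = 0.28000.
Pooled p̂ = (236+168)/(741+600) = 404/1341 = 0.30127.
SE = √(p̂(1−p̂)(1/n₁+1/n₂)) = √(0.30127·0.69873·0.00301619) = √(0.000634925) = 0.02520.
z = (0.31849 − 0.28000)/0.02520 = 0.03849/0.02520 = 1.527.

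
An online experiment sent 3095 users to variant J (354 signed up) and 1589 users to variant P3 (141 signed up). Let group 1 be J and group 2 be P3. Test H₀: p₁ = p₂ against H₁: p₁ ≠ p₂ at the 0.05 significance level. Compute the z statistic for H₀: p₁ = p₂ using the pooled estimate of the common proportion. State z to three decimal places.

z = 2.703

p̂₁ = 354/3095 ≈ 0.114378, p̂₂ = 141/1589 ≈ 0.088735.
Pooled p̂ = (354+141)/(3095+1589) = 495/4684 = 0.105679.
SE = √(p̂(1−p̂)(1/n₁+1/n₂)) = √(0.105679·0.894321·0.000952428) = √(9.00148e-05) = 0.009488.
z = (0.114378 − 0.088735)/0.009488 = 0.025643/0.009488 = 2.703.
Two-sided p-value ≈ 2·Φ(−2.703) = 0.0069. With α = 0.05, reject H₀.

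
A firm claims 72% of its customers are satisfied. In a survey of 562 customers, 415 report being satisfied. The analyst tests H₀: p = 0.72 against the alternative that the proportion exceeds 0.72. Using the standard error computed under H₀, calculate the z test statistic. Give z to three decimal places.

z = 0.973

p̂ = 415/562 ≈ 0.73843.
Under H₀, SE = √(0.72·0.28/562) = √(0.000358719) = 0.01894.
z = (0.73843 − 0.72)/0.01894 = 0.01843/0.01894 = 0.973.
p-value = P(Z > 0.973) ≈ 0.1652.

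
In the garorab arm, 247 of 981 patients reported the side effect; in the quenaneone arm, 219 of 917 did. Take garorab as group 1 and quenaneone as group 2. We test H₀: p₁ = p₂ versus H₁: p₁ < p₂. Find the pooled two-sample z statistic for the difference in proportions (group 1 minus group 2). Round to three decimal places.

p̂₁ = 247/981 ≈ 0.25178, p̂₂ = 219/917 ≈ 0.23882.
Pooled p̂ = (247+219)/(981+917) = 466/1898 = 0.24552.
SE = √(p̂(1−p̂)(1/n₁+1/n₂)) = √(0.24552·0.75448·0.00210988) = √(0.000390836) = 0.01977.
z = (0.25178 − 0.23882)/0.01977 = 0.01296/0.01977 = 0.656.
p-value = P(Z < 0.656) ≈ 0.7440.

z = 0.656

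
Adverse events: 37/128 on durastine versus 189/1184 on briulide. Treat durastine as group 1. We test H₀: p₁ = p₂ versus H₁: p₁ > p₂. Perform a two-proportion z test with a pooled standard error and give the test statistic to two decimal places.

z = 3.68

p̂₁ = 37/128 ≈ 0.28906, p̂₂ = 189/1184 ≈ 0.15963.
Pooled p̂ = (37+189)/(128+1184) = 226/1312 = 0.17226.
SE = √(p̂(1−p̂)(1/n₁+1/n₂)) = √(0.17226·0.82774·0.00865709) = √(0.00123436) = 0.03513.
z = (0.28906 − 0.15963)/0.03513 = 0.12943/0.03513 = 3.68.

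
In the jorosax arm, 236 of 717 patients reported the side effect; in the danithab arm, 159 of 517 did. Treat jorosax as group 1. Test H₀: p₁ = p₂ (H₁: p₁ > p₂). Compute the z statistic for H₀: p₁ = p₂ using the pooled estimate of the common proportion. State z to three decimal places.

p̂₁ = 236/717 = 0.32915, p̂₂ = 159/517 = 0.30754.
Pooled p̂ = (236+159)/(717+517) = 395/1234 = 0.32010.
SE = √(0.217635 × 0.00332894) = 0.02692.
z = (0.32915 − 0.30754)/0.02692 = 0.02161/0.02692 = 0.803.
p-value = P(Z > 0.803) ≈ 0.2111.

z = 0.803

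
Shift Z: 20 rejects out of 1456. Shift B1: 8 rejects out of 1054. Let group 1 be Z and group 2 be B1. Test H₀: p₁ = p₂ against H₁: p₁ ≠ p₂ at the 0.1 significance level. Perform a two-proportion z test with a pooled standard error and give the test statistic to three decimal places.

z = 1.447

p̂₁ = 20/1456 = 0.01374, p̂₂ = 8/1054 = 0.00759.
Pooled p̂ = (20+8)/(1456+1054) = 28/2510 = 0.01116.
SE = √(0.0110309 × 0.00163558) = 0.00425.
z = (0.01374 − 0.00759)/0.00425 = 0.00615/0.00425 = 1.447.
p-value = 2·P(Z > 1.447) ≈ 0.1479, so at α = 0.1 we fail to reject H₀.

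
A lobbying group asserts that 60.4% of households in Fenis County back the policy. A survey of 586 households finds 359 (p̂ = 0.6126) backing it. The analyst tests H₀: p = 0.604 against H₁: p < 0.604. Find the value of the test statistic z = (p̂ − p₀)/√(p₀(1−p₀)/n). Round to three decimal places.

z = 0.427

p̂ = 359/586 ≈ 0.61263.
SE = √(p₀(1−p₀)/n) = √(0.23918/586) = 0.02020.
z = (0.61263 − 0.604)/0.02020 = 0.00863/0.02020 = 0.427.
p-value = P(Z < 0.427) ≈ 0.6653.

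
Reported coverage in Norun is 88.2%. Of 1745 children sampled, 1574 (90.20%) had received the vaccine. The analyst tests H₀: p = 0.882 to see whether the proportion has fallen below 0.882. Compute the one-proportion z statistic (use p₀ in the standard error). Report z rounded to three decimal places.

z = 2.590

p̂ = 1574/1745 = 0.902006.
Under H₀, SE = √(0.882·0.118/1745) = √(5.96424e-05) = 0.007723.
z = (0.902006 − 0.882)/0.007723 = 0.020006/0.007723 = 2.590.
p-value = P(Z < 2.590) ≈ 0.9952.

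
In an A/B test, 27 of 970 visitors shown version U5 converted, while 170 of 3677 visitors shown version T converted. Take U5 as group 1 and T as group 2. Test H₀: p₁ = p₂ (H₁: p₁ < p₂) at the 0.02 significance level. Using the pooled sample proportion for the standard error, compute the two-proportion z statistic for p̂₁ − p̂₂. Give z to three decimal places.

z = -2.530

p̂₁ = 27/970 = 0.02784, p̂₂ = 170/3677 = 0.04623.
Pooled p̂ = (27+170)/(970+3677) = 197/4647 = 0.04239.
SE = √(p̂(1−p̂)(1/n₁+1/n₂)) = √(0.04239·0.95761·0.00130289) = √(5.28918e-05) = 0.00727.
z = (0.02784 − 0.04623)/0.00727 = -0.01839/0.00727 = -2.530.
p-value = P(Z < -2.530) ≈ 0.0057; since p < α = 0.02, reject H₀.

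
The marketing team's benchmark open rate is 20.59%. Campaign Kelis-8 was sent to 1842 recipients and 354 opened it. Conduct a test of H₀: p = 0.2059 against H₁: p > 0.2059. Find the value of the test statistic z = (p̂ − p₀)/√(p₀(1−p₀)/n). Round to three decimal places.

z = -1.456

p̂ = 354/1842 = 0.19218.
Under H₀, SE = √(0.2059·0.7941/1842) = √(8.8765e-05) = 0.00942.
z = (0.19218 − 0.2059)/0.00942 = -0.01372/0.00942 = -1.456.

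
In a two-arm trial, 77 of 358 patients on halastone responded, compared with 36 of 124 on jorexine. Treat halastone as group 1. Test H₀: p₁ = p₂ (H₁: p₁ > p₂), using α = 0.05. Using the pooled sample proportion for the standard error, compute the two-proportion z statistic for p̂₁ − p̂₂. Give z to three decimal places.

p̂₁ = 77/358 ≈ 0.215084, p̂₂ = 36/124 ≈ 0.290323.
Pooled p̂ = (77+36)/(358+124) = 113/482 = 0.234440.
SE = √(0.179478 × 0.0108578) = 0.044144.
z = (0.215084 − 0.290323)/0.044144 = -0.075239/0.044144 = -1.704.
p-value = P(Z > -1.704) ≈ 0.9558; since p > α = 0.05, fail to reject H₀.

z = -1.704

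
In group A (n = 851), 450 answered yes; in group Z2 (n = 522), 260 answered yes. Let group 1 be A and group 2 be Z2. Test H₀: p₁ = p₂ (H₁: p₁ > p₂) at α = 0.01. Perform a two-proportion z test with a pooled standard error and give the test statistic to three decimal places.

p̂₁ = 450/851 = 0.52879, p̂₂ = 260/522 = 0.49808.
Pooled p̂ = (450+260)/(851+522) = 710/1373 = 0.51712.
SE = √(p̂(1−p̂)(1/n₁+1/n₂)) = √(0.51712·0.48288·0.0030908) = √(0.000771794) = 0.02778.
z = (0.52879 − 0.49808)/0.02778 = 0.03071/0.02778 = 1.105.
p-value = P(Z > 1.105) ≈ 0.1345. With α = 0.01, fail to reject H₀.

z = 1.105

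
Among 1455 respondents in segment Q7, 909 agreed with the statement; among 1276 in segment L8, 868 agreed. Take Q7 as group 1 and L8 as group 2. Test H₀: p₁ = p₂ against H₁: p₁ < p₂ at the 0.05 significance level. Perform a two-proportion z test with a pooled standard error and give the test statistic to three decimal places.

p̂₁ = 909/1455 ≈ 0.624742, p̂₂ = 868/1276 ≈ 0.680251.
Pooled p̂ = (909+868)/(1455+1276) = 1777/2731 = 0.650677.
SE = √(p̂(1−p̂)(1/n₁+1/n₂)) = √(0.650677·0.349323·0.00147098) = √(0.000334349) = 0.018285.
z = (0.624742 − 0.680251)/0.018285 = -0.055509/0.018285 = -3.036.
p-value = P(Z < -3.036) ≈ 0.0012, so at α = 0.05 we reject H₀.

z = -3.036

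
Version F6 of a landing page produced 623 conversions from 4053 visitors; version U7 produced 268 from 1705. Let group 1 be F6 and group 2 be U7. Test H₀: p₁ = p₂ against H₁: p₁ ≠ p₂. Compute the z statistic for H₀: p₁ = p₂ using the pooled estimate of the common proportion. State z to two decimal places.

p̂₁ = 623/4053 ≈ 0.15371, p̂₂ = 268/1705 ≈ 0.15718.
Pooled p̂ = (623+268)/(4053+1705) = 891/5758 = 0.15474.
SE = √(p̂(1−p̂)(1/n₁+1/n₂)) = √(0.15474·0.84526·0.000833241) = √(0.000108985) = 0.01044.
z = (0.15371 − 0.15718)/0.01044 = -0.00347/0.01044 = -0.33.
Two-sided p-value ≈ 2·Φ(−0.333) = 0.7395.

z = -0.33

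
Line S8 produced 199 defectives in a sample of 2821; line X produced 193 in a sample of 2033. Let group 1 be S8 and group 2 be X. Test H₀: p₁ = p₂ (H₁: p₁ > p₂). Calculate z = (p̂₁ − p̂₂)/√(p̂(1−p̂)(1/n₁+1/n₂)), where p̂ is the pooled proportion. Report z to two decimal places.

p̂₁ = 199/2821 = 0.07054, p̂₂ = 193/2033 = 0.09493.
Pooled p̂ = (199+193)/(2821+2033) = 392/4854 = 0.08076.
SE = √(0.0742363 × 0.000846368) = 0.00793.
z = (0.07054 − 0.09493)/0.00793 = -0.02439/0.00793 = -3.08.

z = -3.08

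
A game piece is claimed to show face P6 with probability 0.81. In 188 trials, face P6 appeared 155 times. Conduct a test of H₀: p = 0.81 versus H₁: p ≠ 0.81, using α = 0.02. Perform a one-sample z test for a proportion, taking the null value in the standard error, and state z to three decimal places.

z = 0.506

p̂ = 155/188 = 0.82447.
Under H₀, SE = √(0.81·0.19/188) = √(0.000818617) = 0.02861.
z = (0.82447 − 0.81)/0.02861 = 0.01447/0.02861 = 0.506.
Two-sided p-value ≈ 2·Φ(−0.506) = 0.6131. With α = 0.02, fail to reject H₀.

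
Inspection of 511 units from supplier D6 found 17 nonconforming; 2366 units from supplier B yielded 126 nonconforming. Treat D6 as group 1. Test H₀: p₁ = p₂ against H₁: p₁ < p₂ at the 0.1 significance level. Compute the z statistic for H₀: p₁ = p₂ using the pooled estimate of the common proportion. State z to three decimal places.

z = -1.885

p̂₁ = 17/511 ≈ 0.03327, p̂₂ = 126/2366 ≈ 0.05325.
Pooled p̂ = (17+126)/(511+2366) = 143/2877 = 0.04970.
SE = √(p̂(1−p̂)(1/n₁+1/n₂)) = √(0.04970·0.95030·0.0023796) = √(0.000112398) = 0.01060.
z = (0.03327 − 0.05325)/0.01060 = -0.01998/0.01060 = -1.885.
p-value = P(Z < -1.885) ≈ 0.0297, so at α = 0.1 we reject H₀.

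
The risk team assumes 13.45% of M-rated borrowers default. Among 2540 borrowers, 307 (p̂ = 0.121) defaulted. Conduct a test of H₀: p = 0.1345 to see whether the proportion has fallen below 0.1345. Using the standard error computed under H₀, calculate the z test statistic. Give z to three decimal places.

z = -2.014

p̂ = 307/2540 ≈ 0.120866.
SE = √(p₀(1−p₀)/n) = √(0.11641/2540) = 0.006770.
z = (0.120866 − 0.1345)/0.006770 = -0.013634/0.006770 = -2.014.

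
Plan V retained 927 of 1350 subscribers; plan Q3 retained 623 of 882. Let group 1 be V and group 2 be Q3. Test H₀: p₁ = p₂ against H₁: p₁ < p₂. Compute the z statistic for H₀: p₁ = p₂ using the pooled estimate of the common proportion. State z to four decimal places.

z = -0.9869

p̂₁ = 927/1350 = 0.686667, p̂₂ = 623/882 = 0.706349.
Pooled p̂ = (927+623)/(1350+882) = 1550/2232 = 0.694444.
SE = √(p̂(1−p̂)(1/n₁+1/n₂)) = √(0.694444·0.305556·0.00187453) = √(0.000397759) = 0.019944.
z = (0.686667 − 0.706349)/0.019944 = -0.019682/0.019944 = -0.9869.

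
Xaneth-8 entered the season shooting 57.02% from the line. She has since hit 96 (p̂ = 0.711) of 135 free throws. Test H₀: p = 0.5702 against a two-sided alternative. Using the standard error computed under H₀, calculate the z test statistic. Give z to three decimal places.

z = 3.307

p̂ = 96/135 = 0.71111.
SE = √(p₀(1−p₀)/n) = √(0.24507/135) = 0.04261.
z = (0.71111 − 0.5702)/0.04261 = 0.14091/0.04261 = 3.307.
Two-sided p-value ≈ 2·Φ(−3.307) = 0.0009.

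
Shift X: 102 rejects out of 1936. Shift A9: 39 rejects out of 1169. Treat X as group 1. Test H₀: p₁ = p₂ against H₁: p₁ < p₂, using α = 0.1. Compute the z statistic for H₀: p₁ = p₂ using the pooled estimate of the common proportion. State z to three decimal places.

z = 2.506

p̂₁ = 102/1936 = 0.052686, p̂₂ = 39/1169 = 0.033362.
Pooled p̂ = (102+39)/(1936+1169) = 141/3105 = 0.045411.
SE = √(p̂(1−p̂)(1/n₁+1/n₂)) = √(0.045411·0.954589·0.00137196) = √(5.94725e-05) = 0.007712.
z = (0.052686 − 0.033362)/0.007712 = 0.019324/0.007712 = 2.506.
p-value = P(Z < 2.506) ≈ 0.9939; since p > α = 0.1, fail to reject H₀.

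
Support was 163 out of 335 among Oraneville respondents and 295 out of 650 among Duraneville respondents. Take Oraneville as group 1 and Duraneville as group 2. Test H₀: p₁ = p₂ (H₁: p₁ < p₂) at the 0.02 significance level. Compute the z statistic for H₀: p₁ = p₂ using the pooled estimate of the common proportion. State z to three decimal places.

p̂₁ = 163/335 = 0.48657, p̂₂ = 295/650 = 0.45385.
Pooled p̂ = (163+295)/(335+650) = 458/985 = 0.46497.
SE = √(0.248773 × 0.00452354) = 0.03355.
z = (0.48657 − 0.45385)/0.03355 = 0.03272/0.03355 = 0.975.
p-value = P(Z < 0.975) ≈ 0.8353, so at α = 0.02 we fail to reject H₀.

z = 0.975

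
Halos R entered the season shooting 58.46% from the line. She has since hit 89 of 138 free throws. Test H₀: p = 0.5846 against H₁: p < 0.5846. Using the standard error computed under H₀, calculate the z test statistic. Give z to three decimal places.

z = 1.438

p̂ = 89/138 = 0.64493.
Under H₀, SE = √(0.5846·0.4154/138) = √(0.00175973) = 0.04195.
z = (0.64493 − 0.5846)/0.04195 = 0.06033/0.04195 = 1.438.
p-value = P(Z < 1.438) ≈ 0.9248.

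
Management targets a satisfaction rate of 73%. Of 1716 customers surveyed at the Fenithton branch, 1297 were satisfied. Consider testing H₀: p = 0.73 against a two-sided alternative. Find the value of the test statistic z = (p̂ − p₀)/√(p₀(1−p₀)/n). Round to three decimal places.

z = 2.410

p̂ = 1297/1716 = 0.75583.
Standard error under H₀: √(0.73×0.27/1716) = 0.01072.
z = (0.75583 − 0.73)/0.01072 = 0.02583/0.01072 = 2.410.
Two-sided p-value ≈ 2·Φ(−2.410) = 0.0160.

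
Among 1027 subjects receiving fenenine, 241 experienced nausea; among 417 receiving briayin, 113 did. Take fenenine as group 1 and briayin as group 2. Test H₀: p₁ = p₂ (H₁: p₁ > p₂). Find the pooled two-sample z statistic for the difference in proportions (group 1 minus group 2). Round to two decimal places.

z = -1.45

p̂₁ = 241/1027 = 0.2347, p̂₂ = 113/417 = 0.2710.
Pooled p̂ = (241+113)/(1027+417) = 354/1444 = 0.2452.
SE = √(p̂(1−p̂)(1/n₁+1/n₂)) = √(0.2452·0.7548·0.00337179) = √(0.000623959) = 0.0250.
z = (0.2347 − 0.2710)/0.0250 = -0.0363/0.0250 = -1.45.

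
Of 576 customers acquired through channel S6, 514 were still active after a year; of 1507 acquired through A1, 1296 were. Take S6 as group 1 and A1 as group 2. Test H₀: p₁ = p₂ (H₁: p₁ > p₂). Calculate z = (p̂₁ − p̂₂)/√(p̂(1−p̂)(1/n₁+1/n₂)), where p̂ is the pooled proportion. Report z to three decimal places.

z = 1.958

p̂₁ = 514/576 = 0.89236, p̂₂ = 1296/1507 = 0.85999.
Pooled p̂ = (514+1296)/(576+1507) = 1810/2083 = 0.86894.
SE = √(p̂(1−p̂)(1/n₁+1/n₂)) = √(0.86894·0.13106·0.00239968) = √(0.000273285) = 0.01653.
z = (0.89236 − 0.85999)/0.01653 = 0.03237/0.01653 = 1.958.
p-value = P(Z > 1.958) ≈ 0.0251.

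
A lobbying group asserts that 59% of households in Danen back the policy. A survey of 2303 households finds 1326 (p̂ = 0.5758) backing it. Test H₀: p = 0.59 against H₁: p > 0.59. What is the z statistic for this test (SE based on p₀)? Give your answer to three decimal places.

z = -1.388

p̂ = 1326/2303 ≈ 0.57577.
Standard error under H₀: √(0.59×0.41/2303) = 0.01025.
z = (0.57577 − 0.59)/0.01025 = -0.01423/0.01025 = -1.388.
p-value = P(Z > -1.388) ≈ 0.9175.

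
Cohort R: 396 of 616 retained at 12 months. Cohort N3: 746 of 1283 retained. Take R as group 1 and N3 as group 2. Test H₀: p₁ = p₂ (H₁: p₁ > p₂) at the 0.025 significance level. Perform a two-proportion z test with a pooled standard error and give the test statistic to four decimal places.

z = 2.5586

p̂₁ = 396/616 ≈ 0.642857, p̂₂ = 746/1283 ≈ 0.581450.
Pooled p̂ = (396+746)/(616+1283) = 1142/1899 = 0.601369.
SE = √(0.239724 × 0.0024028) = 0.024000.
z = (0.642857 − 0.581450)/0.024000 = 0.061407/0.024000 = 2.5586.
p-value = P(Z > 2.559) ≈ 0.0053, so at α = 0.025 we reject H₀.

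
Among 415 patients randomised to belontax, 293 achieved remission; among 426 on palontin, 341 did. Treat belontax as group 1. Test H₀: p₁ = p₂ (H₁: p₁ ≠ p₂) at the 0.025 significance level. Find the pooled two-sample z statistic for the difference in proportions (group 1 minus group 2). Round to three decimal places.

p̂₁ = 293/415 ≈ 0.70602, p̂₂ = 341/426 ≈ 0.80047.
Pooled p̂ = (293+341)/(415+426) = 634/841 = 0.75386.
SE = √(p̂(1−p̂)(1/n₁+1/n₂)) = √(0.75386·0.24614·0.00475706) = √(0.000882685) = 0.02971.
z = (0.70602 − 0.80047)/0.02971 = -0.09445/0.02971 = -3.179.
p-value = 2·P(Z > 3.179) ≈ 0.0015. With α = 0.025, reject H₀.

z = -3.179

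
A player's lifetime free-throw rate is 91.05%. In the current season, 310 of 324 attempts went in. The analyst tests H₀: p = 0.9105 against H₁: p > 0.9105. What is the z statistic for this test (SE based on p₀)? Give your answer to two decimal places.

p̂ = 310/324 ≈ 0.95679.
Standard error under H₀: √(0.9105×0.0895/324) = 0.01586.
z = (0.95679 − 0.9105)/0.01586 = 0.04629/0.01586 = 2.92.

z = 2.92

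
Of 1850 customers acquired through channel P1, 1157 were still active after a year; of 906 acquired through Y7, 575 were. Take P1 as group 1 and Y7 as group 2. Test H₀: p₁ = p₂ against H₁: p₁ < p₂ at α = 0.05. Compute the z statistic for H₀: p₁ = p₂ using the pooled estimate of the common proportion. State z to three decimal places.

p̂₁ = 1157/1850 ≈ 0.62541, p̂₂ = 575/906 ≈ 0.63466.
Pooled p̂ = (1157+575)/(1850+906) = 1732/2756 = 0.62845.
SE = √(0.233501 × 0.00164429) = 0.01959.
z = (0.62541 − 0.63466)/0.01959 = -0.00925/0.01959 = -0.472.
p-value = P(Z < -0.472) ≈ 0.3184; since p > α = 0.05, fail to reject H₀.

z = -0.472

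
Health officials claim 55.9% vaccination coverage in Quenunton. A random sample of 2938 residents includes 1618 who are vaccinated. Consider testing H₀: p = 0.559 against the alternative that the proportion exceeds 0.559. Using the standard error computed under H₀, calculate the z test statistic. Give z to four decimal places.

p̂ = 1618/2938 = 0.550715.
Standard error under H₀: √(0.559×0.441/2938) = 0.009160.
z = (0.550715 − 0.559)/0.009160 = -0.008285/0.009160 = -0.9045.
p-value = P(Z > -0.904) ≈ 0.8171.

z = -0.9045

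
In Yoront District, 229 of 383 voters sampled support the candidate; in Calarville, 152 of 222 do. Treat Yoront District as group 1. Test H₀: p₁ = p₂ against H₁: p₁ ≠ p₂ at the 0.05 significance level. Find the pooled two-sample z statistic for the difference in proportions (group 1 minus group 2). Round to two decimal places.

p̂₁ = 229/383 = 0.5979, p̂₂ = 152/222 = 0.6847.
Pooled p̂ = (229+152)/(383+222) = 381/605 = 0.6298.
SE = √(p̂(1−p̂)(1/n₁+1/n₂)) = √(0.6298·0.3702·0.00711547) = √(0.00165907) = 0.0407.
z = (0.5979 − 0.6847)/0.0407 = -0.0868/0.0407 = -2.13.
Two-sided p-value ≈ 2·Φ(−2.130) = 0.0331. With α = 0.05, reject H₀.

z = -2.13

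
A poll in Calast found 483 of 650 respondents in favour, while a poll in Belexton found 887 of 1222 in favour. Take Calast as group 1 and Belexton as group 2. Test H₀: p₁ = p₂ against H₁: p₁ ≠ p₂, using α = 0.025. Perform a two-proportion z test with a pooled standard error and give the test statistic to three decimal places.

p̂₁ = 483/650 ≈ 0.74308, p̂₂ = 887/1222 ≈ 0.72586.
Pooled p̂ = (483+887)/(650+1222) = 1370/1872 = 0.73184.
SE = √(0.196251 × 0.00235679) = 0.02151.
z = (0.74308 − 0.72586)/0.02151 = 0.01722/0.02151 = 0.801.
Two-sided p-value ≈ 2·Φ(−0.801) = 0.4234, so at α = 0.025 we fail to reject H₀.

z = 0.801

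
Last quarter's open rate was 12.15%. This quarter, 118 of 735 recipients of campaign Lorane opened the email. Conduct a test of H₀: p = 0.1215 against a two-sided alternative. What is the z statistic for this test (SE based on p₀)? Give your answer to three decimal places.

z = 3.240

p̂ = 118/735 = 0.16054.
Standard error under H₀: √(0.1215×0.8785/735) = 0.01205.
z = (0.16054 − 0.1215)/0.01205 = 0.03904/0.01205 = 3.240.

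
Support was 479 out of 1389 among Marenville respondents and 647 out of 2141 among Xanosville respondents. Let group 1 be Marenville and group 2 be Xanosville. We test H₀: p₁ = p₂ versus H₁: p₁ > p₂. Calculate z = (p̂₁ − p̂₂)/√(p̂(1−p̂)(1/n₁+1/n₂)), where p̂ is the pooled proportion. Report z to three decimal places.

z = 2.656

p̂₁ = 479/1389 = 0.34485, p̂₂ = 647/2141 = 0.30220.
Pooled p̂ = (479+647)/(1389+2141) = 1126/3530 = 0.31898.
SE = √(0.217232 × 0.00118701) = 0.01606.
z = (0.34485 − 0.30220)/0.01606 = 0.04265/0.01606 = 2.656.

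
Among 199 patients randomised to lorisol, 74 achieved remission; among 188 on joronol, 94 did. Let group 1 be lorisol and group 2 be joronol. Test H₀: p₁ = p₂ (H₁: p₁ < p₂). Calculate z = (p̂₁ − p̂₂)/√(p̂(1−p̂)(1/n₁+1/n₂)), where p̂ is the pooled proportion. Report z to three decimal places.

p̂₁ = 74/199 = 0.37186, p̂₂ = 94/188 = 0.50000.
Pooled p̂ = (74+94)/(199+188) = 168/387 = 0.43411.
SE = √(p̂(1−p̂)(1/n₁+1/n₂)) = √(0.43411·0.56589·0.0103443) = √(0.00254116) = 0.05041.
z = (0.37186 − 0.50000)/0.05041 = -0.12814/0.05041 = -2.542.
p-value = P(Z < -2.542) ≈ 0.0055.

z = -2.542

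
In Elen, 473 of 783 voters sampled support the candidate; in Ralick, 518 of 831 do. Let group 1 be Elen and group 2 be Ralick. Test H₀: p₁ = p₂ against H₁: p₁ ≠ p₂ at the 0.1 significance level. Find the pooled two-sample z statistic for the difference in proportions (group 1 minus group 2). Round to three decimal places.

p̂₁ = 473/783 = 0.60409, p̂₂ = 518/831 = 0.62335.
Pooled p̂ = (473+518)/(783+831) = 991/1614 = 0.61400.
SE = √(0.237003 × 0.00248051) = 0.02425.
z = (0.60409 − 0.62335)/0.02425 = -0.01926/0.02425 = -0.794.
Two-sided p-value ≈ 2·Φ(−0.794) = 0.4270. With α = 0.1, fail to reject H₀.

z = -0.794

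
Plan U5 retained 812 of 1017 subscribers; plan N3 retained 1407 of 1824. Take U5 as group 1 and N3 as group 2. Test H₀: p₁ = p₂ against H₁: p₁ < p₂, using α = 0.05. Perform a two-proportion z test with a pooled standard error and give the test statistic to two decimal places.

z = 1.67

p̂₁ = 812/1017 ≈ 0.7984, p̂₂ = 1407/1824 ≈ 0.7714.
Pooled p̂ = (812+1407)/(1017+1824) = 2219/2841 = 0.7811.
SE = √(p̂(1−p̂)(1/n₁+1/n₂)) = √(0.7811·0.2189·0.00153153) = √(0.000261897) = 0.0162.
z = (0.7984 − 0.7714)/0.0162 = 0.0270/0.0162 = 1.67.
p-value = P(Z < 1.671) ≈ 0.9527, so at α = 0.05 we fail to reject H₀.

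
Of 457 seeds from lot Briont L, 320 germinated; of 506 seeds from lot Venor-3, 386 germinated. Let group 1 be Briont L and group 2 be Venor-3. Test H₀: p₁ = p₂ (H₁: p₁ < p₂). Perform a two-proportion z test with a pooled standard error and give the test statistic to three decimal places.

z = -2.194

p̂₁ = 320/457 = 0.70022, p̂₂ = 386/506 = 0.76285.
Pooled p̂ = (320+386)/(457+506) = 706/963 = 0.73313.
SE = √(0.195652 × 0.00416447) = 0.02854.
z = (0.70022 − 0.76285)/0.02854 = -0.06263/0.02854 = -2.194.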